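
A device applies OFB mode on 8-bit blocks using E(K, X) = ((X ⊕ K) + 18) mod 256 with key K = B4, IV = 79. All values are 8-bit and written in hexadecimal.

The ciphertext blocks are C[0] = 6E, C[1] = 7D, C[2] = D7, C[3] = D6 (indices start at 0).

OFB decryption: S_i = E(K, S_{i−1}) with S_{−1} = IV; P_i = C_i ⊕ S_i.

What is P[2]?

P[0]: S = E(K, 79) = E5; 6E ⊕ E5 = 8B.
P[1]: S = E(K, E5) = 69; 7D ⊕ 69 = 14.
P[2]: S = E(K, 69) = F5; D7 ⊕ F5 = 22.

P[2] = 22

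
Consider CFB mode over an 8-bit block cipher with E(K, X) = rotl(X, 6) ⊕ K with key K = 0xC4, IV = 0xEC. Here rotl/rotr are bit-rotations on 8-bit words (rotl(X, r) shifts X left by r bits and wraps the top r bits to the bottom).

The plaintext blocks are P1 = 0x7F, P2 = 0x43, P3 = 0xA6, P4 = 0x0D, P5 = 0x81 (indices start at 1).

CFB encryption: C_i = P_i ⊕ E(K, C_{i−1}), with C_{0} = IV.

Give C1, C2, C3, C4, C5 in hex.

C1 = 0x80, C2 = 0xA7, C3 = 0x8B, C4 = 0x2B, C5 = 0x8F

C1: E(K, 0xEC) = 0xFF; 0x7F ⊕ 0xFF = 0x80.
C2: E(K, 0x80) = 0xE4; 0x43 ⊕ 0xE4 = 0xA7.
C3: E(K, 0xA7) = 0x2D; 0xA6 ⊕ 0x2D = 0x8B.
C4: E(K, 0x8B) = 0x26; 0x0D ⊕ 0x26 = 0x2B.
C5: E(K, 0x2B) = 0x0E; 0x81 ⊕ 0x0E = 0x8F.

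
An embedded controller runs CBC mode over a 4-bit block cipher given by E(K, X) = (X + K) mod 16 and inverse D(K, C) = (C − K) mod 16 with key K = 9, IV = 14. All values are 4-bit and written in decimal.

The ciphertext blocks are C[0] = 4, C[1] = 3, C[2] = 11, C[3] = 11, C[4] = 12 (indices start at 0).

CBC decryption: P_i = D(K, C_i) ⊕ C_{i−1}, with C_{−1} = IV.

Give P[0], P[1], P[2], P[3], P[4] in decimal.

P[0] = 5, P[1] = 14, P[2] = 1, P[3] = 9, P[4] = 8

P[0]: D(K, 4) = 11; 11 ⊕ 14 = 5.
P[1]: D(K, 3) = 10; 10 ⊕ 4 = 14.
P[2]: D(K, 11) = 2; 2 ⊕ 3 = 1.
P[3]: D(K, 11) = 2; 2 ⊕ 11 = 9.
P[4]: D(K, 12) = 3; 3 ⊕ 11 = 8.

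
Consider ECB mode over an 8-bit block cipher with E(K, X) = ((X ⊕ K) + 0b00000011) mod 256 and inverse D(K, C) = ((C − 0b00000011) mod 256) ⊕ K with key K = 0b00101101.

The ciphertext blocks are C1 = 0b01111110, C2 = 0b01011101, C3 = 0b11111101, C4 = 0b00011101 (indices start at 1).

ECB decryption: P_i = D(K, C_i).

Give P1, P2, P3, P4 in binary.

P1: D(K, 0b01111110) = 0b01010110.
P2: D(K, 0b01011101) = 0b01110111.
P3: D(K, 0b11111101) = 0b11010111.
P4: D(K, 0b00011101) = 0b00110111.

P1 = 0b01010110, P2 = 0b01110111, P3 = 0b11010111, P4 = 0b00110111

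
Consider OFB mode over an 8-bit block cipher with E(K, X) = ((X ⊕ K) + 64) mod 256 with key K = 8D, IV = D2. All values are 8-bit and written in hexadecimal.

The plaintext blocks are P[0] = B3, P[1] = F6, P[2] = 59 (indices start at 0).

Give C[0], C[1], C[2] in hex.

C[0] = 70, C[1] = 44, C[2] = FA

OFB encryption: S_i = E(K, S_{i−1}) with S_{−1} = IV; C_i = P_i ⊕ S_i.
C[0]: S = E(K, D2) = C3; B3 ⊕ C3 = 70.
C[1]: S = E(K, C3) = B2; F6 ⊕ B2 = 44.
C[2]: S = E(K, B2) = A3; 59 ⊕ A3 = FA.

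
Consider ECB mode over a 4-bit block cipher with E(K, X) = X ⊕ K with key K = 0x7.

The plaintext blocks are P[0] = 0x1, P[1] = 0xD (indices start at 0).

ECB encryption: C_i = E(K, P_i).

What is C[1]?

C[1] = 0xA

C[1]: E(K, 0xD) = 0xA.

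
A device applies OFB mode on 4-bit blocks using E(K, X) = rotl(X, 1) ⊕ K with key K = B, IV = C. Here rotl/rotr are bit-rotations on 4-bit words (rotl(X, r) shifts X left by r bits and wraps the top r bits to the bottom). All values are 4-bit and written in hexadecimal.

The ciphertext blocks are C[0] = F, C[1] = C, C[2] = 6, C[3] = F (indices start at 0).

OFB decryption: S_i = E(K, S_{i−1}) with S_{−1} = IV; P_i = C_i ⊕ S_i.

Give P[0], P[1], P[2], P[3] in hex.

P[0] = D, P[1] = 3, P[2] = 2, P[3] = C

P[0]: S = E(K, C) = 2; F ⊕ 2 = D.
P[1]: S = E(K, 2) = F; C ⊕ F = 3.
P[2]: S = E(K, F) = 4; 6 ⊕ 4 = 2.
P[3]: S = E(K, 4) = 3; F ⊕ 3 = C.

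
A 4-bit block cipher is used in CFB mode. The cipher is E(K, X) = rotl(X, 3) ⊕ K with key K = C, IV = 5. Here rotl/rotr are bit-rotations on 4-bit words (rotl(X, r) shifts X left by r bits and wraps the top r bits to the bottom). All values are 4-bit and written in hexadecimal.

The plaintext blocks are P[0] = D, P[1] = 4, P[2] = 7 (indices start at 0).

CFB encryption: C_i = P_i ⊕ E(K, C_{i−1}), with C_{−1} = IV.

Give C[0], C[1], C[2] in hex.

C[0]: E(K, 5) = 6; D ⊕ 6 = B.
C[1]: E(K, B) = 1; 4 ⊕ 1 = 5.
C[2]: E(K, 5) = 6; 7 ⊕ 6 = 1.

C[0] = B, C[1] = 5, C[2] = 1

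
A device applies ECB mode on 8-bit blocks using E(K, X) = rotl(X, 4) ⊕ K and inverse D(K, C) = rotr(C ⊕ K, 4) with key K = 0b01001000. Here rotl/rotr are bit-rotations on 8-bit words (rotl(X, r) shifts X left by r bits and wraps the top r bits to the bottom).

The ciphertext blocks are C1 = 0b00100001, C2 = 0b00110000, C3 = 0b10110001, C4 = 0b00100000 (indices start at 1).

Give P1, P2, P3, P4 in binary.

P1 = 0b10010110, P2 = 0b10000111, P3 = 0b10011111, P4 = 0b10000110

ECB decryption: P_i = D(K, C_i).
P1: D(K, 0b00100001) = 0b10010110.
P2: D(K, 0b00110000) = 0b10000111.
P3: D(K, 0b10110001) = 0b10011111.
P4: D(K, 0b00100000) = 0b10000110.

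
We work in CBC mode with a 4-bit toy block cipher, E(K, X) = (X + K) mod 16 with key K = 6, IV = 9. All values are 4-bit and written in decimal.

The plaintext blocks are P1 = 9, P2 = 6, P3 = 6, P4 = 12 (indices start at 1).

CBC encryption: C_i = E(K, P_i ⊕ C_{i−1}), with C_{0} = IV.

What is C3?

C1: P1 ⊕ 9 = 0; E(K, 0) = 6.
C2: P2 ⊕ 6 = 0; E(K, 0) = 6.
C3: P3 ⊕ 6 = 0; E(K, 0) = 6.

C3 = 6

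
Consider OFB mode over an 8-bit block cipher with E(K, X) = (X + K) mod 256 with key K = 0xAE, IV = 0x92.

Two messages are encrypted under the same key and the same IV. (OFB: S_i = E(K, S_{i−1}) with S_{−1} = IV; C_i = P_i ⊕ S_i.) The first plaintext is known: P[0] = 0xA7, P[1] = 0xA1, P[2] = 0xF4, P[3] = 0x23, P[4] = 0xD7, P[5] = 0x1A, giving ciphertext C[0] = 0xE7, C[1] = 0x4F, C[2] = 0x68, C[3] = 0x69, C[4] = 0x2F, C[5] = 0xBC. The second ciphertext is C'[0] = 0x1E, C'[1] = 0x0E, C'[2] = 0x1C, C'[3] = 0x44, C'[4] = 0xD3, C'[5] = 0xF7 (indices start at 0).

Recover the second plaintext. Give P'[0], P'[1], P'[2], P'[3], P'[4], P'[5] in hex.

P'[0] = 0x5E, P'[1] = 0xE0, P'[2] = 0x80, P'[3] = 0x0E, P'[4] = 0x2B, P'[5] = 0x51

In OFB with a reused IV, both messages share the same keystream S_i, so C_i ⊕ C'_i = P_i ⊕ P'_i and thus P'_i = P_i ⊕ C_i ⊕ C'_i.
P'[0]: 0xA7 ⊕ 0xE7 ⊕ 0x1E = 0x5E.
P'[1]: 0xA1 ⊕ 0x4F ⊕ 0x0E = 0xE0.
P'[2]: 0xF4 ⊕ 0x68 ⊕ 0x1C = 0x80.
P'[3]: 0x23 ⊕ 0x69 ⊕ 0x44 = 0x0E.
P'[4]: 0xD7 ⊕ 0x2F ⊕ 0xD3 = 0x2B.
P'[5]: 0x1A ⊕ 0xBC ⊕ 0xF7 = 0x51.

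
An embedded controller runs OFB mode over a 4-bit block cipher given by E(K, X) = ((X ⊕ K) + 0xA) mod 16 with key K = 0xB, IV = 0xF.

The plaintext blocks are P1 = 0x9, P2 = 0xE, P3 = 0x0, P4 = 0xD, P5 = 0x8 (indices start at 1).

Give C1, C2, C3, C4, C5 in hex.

OFB encryption: S_i = E(K, S_{i−1}) with S_{0} = IV; C_i = P_i ⊕ S_i.
C1: S = E(K, 0xF) = 0xE; 0x9 ⊕ 0xE = 0x7.
C2: S = E(K, 0xE) = 0xF; 0xE ⊕ 0xF = 0x1.
C3: S = E(K, 0xF) = 0xE; 0x0 ⊕ 0xE = 0xE.
C4: S = E(K, 0xE) = 0xF; 0xD ⊕ 0xF = 0x2.
C5: S = E(K, 0xF) = 0xE; 0x8 ⊕ 0xE = 0x6.

C1 = 0x7, C2 = 0x1, C3 = 0xE, C4 = 0x2, C5 = 0x6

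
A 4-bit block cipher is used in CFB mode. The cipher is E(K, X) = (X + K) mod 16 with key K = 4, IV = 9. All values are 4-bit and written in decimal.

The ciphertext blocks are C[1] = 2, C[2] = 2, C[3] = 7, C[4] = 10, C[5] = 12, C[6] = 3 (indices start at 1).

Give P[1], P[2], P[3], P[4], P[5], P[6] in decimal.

CFB decryption: P_i = C_i ⊕ E(K, C_{i−1}), with C_{0} = IV.
P[1]: E(K, 9) = 13; 2 ⊕ 13 = 15.
P[2]: E(K, 2) = 6; 2 ⊕ 6 = 4.
P[3]: E(K, 2) = 6; 7 ⊕ 6 = 1.
P[4]: E(K, 7) = 11; 10 ⊕ 11 = 1.
P[5]: E(K, 10) = 14; 12 ⊕ 14 = 2.
P[6]: E(K, 12) = 0; 3 ⊕ 0 = 3.

P[1] = 15, P[2] = 4, P[3] = 1, P[4] = 1, P[5] = 2, P[6] = 3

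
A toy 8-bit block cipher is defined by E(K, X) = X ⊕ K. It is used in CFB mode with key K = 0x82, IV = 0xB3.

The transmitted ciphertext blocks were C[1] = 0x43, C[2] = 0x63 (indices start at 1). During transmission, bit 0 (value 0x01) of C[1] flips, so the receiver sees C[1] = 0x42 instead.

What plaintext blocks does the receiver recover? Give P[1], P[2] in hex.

CFB decryption: P_i = C_i ⊕ E(K, C_{i−1}), with C_{0} = IV.
Only C[1] changed, to 0x42. In CFB, a change in C_i flips the same bit in P_i and garbles P_{i+1}. Decrypting the received ciphertext:
P[1]: E(K, 0xB3) = 0x31; 0x42 ⊕ 0x31 = 0x73.
P[2]: E(K, 0x42) = 0xC0; 0x63 ⊕ 0xC0 = 0xA3.
Blocks that differ from the original plaintext: P[1], P[2].

P[1] = 0x73, P[2] = 0xA3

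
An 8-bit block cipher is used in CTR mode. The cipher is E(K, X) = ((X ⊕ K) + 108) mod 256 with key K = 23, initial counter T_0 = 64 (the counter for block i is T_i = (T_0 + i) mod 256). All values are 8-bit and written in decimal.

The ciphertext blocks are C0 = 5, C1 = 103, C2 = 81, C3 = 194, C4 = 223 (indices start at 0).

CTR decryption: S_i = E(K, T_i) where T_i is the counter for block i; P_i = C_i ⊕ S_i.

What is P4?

P4 = 96

P4: T = 68, S = E(K, T) = 191; 223 ⊕ 191 = 96.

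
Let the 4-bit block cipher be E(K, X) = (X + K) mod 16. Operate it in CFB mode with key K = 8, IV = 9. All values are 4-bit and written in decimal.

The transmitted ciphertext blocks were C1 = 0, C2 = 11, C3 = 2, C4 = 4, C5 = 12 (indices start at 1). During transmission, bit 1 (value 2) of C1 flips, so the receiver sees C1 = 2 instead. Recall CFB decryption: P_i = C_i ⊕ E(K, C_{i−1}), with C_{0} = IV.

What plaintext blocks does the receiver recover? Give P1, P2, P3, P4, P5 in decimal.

Only C1 changed, to 2. In CFB, a change in C_i flips the same bit in P_i and garbles P_{i+1}. Decrypting the received ciphertext:
P1: E(K, 9) = 1; 2 ⊕ 1 = 3.
P2: E(K, 2) = 10; 11 ⊕ 10 = 1.
P3: E(K, 11) = 3; 2 ⊕ 3 = 1.
P4: E(K, 2) = 10; 4 ⊕ 10 = 14.
P5: E(K, 4) = 12; 12 ⊕ 12 = 0.
Blocks that differ from the original plaintext: P1, P2.

P1 = 3, P2 = 1, P3 = 1, P4 = 14, P5 = 0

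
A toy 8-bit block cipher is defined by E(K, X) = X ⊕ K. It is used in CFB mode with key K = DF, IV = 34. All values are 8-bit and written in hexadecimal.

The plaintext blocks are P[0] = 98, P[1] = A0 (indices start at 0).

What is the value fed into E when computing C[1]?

73

CFB encryption: C_i = P_i ⊕ E(K, C_{i−1}), with C_{−1} = IV.
C[0]: E(K, 34) = EB; 98 ⊕ EB = 73.
C[1]: E(K, 73) = AC; A0 ⊕ AC = 0C.
So the input to E for block [1] is 73.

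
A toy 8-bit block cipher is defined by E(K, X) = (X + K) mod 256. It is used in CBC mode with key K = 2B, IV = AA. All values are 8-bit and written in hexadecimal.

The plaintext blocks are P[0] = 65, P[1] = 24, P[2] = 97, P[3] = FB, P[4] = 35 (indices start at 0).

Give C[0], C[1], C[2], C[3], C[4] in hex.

CBC encryption: C_i = E(K, P_i ⊕ C_{i−1}), with C_{−1} = IV.
C[0]: P[0] ⊕ AA = CF; E(K, CF) = FA.
C[1]: P[1] ⊕ FA = DE; E(K, DE) = 09.
C[2]: P[2] ⊕ 09 = 9E; E(K, 9E) = C9.
C[3]: P[3] ⊕ C9 = 32; E(K, 32) = 5D.
C[4]: P[4] ⊕ 5D = 68; E(K, 68) = 93.

C[0] = FA, C[1] = 09, C[2] = C9, C[3] = 5D, C[4] = 93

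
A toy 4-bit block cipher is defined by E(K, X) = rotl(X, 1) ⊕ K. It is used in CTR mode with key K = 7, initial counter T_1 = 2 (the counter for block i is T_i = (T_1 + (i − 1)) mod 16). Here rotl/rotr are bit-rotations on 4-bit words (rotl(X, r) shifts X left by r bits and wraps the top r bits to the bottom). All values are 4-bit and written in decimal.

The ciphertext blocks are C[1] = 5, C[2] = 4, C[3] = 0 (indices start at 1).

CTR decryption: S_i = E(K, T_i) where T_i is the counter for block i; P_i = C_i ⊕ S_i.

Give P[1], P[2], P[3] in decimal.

P[1]: T = 2, S = E(K, T) = 3; 5 ⊕ 3 = 6.
P[2]: T = 3, S = E(K, T) = 1; 4 ⊕ 1 = 5.
P[3]: T = 4, S = E(K, T) = 15; 0 ⊕ 15 = 15.

P[1] = 6, P[2] = 5, P[3] = 15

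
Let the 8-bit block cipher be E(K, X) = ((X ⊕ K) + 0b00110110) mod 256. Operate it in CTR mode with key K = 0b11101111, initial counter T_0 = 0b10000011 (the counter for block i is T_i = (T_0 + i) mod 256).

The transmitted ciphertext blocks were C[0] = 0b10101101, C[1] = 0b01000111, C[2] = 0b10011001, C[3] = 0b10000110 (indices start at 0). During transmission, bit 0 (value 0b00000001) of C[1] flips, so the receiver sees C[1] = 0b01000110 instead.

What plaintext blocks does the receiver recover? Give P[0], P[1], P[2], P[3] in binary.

CTR decryption: S_i = E(K, T_i) where T_i is the counter for block i; P_i = C_i ⊕ S_i.
Only C[1] changed, to 0b01000110. In CTR, a change in C_i flips the same bit in P_i only; the keystream is unaffected. Decrypting the received ciphertext:
P[0]: T = 0b10000011, S = E(K, T) = 0b10100010; 0b10101101 ⊕ 0b10100010 = 0b00001111.
P[1]: T = 0b10000100, S = E(K, T) = 0b10100001; 0b01000110 ⊕ 0b10100001 = 0b11100111.
P[2]: T = 0b10000101, S = E(K, T) = 0b10100000; 0b10011001 ⊕ 0b10100000 = 0b00111001.
P[3]: T = 0b10000110, S = E(K, T) = 0b10011111; 0b10000110 ⊕ 0b10011111 = 0b00011001.
Blocks that differ from the original plaintext: P[1].

P[0] = 0b00001111, P[1] = 0b11100111, P[2] = 0b00111001, P[3] = 0b00011001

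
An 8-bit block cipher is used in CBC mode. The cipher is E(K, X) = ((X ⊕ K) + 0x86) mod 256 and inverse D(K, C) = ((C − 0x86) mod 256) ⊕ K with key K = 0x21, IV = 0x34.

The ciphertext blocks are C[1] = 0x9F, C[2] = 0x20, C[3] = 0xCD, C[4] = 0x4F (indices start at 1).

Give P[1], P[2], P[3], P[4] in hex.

P[1] = 0x0C, P[2] = 0x24, P[3] = 0x46, P[4] = 0x25

CBC decryption: P_i = D(K, C_i) ⊕ C_{i−1}, with C_{0} = IV.
P[1]: D(K, 0x9F) = 0x38; 0x38 ⊕ 0x34 = 0x0C.
P[2]: D(K, 0x20) = 0xBB; 0xBB ⊕ 0x9F = 0x24.
P[3]: D(K, 0xCD) = 0x66; 0x66 ⊕ 0x20 = 0x46.
P[4]: D(K, 0x4F) = 0xE8; 0xE8 ⊕ 0xCD = 0x25.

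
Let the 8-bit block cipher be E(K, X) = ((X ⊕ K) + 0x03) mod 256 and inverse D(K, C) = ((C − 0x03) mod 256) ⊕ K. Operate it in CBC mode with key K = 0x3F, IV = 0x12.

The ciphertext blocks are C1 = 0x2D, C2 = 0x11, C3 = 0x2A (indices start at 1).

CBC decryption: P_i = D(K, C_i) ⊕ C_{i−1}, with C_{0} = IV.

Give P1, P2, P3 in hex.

P1 = 0x07, P2 = 0x1C, P3 = 0x09

P1: D(K, 0x2D) = 0x15; 0x15 ⊕ 0x12 = 0x07.
P2: D(K, 0x11) = 0x31; 0x31 ⊕ 0x2D = 0x1C.
P3: D(K, 0x2A) = 0x18; 0x18 ⊕ 0x11 = 0x09.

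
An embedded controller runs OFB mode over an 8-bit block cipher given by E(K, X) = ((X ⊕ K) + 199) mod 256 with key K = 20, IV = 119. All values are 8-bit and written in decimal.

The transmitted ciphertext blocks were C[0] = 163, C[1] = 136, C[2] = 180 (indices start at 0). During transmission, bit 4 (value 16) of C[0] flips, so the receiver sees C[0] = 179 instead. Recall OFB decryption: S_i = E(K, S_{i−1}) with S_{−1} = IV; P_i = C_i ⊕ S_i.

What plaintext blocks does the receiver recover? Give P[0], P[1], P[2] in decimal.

P[0] = 153, P[1] = 141, P[2] = 108

Only C[0] changed, to 179. In OFB, a change in C_i flips the same bit in P_i only; the keystream is unaffected. Decrypting the received ciphertext:
P[0]: S = E(K, 119) = 42; 179 ⊕ 42 = 153.
P[1]: S = E(K, 42) = 5; 136 ⊕ 5 = 141.
P[2]: S = E(K, 5) = 216; 180 ⊕ 216 = 108.
Blocks that differ from the original plaintext: P[0].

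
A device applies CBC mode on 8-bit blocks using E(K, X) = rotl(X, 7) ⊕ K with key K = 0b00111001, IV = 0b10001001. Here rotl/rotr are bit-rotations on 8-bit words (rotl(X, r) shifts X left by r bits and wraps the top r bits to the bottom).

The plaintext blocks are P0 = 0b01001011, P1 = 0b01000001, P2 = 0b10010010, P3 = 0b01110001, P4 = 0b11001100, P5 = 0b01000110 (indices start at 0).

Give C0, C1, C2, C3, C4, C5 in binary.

C0 = 0b01011000, C1 = 0b10110101, C2 = 0b10101010, C3 = 0b11010100, C4 = 0b00110101, C5 = 0b10000000

CBC encryption: C_i = E(K, P_i ⊕ C_{i−1}), with C_{−1} = IV.
C0: P0 ⊕ 0b10001001 = 0b11000010; E(K, 0b11000010) = 0b01011000.
C1: P1 ⊕ 0b01011000 = 0b00011001; E(K, 0b00011001) = 0b10110101.
C2: P2 ⊕ 0b10110101 = 0b00100111; E(K, 0b00100111) = 0b10101010.
C3: P3 ⊕ 0b10101010 = 0b11011011; E(K, 0b11011011) = 0b11010100.
C4: P4 ⊕ 0b11010100 = 0b00011000; E(K, 0b00011000) = 0b00110101.
C5: P5 ⊕ 0b00110101 = 0b01110011; E(K, 0b01110011) = 0b10000000.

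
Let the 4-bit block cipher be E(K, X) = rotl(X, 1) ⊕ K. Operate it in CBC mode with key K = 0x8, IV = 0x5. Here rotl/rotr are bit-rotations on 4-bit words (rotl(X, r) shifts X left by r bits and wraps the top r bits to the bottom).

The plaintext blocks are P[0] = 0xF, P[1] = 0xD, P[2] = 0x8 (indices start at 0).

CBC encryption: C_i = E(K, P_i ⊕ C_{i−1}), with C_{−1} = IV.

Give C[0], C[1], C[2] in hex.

C[0] = 0xD, C[1] = 0x8, C[2] = 0x8

C[0]: P[0] ⊕ 0x5 = 0xA; E(K, 0xA) = 0xD.
C[1]: P[1] ⊕ 0xD = 0x0; E(K, 0x0) = 0x8.
C[2]: P[2] ⊕ 0x8 = 0x0; E(K, 0x0) = 0x8.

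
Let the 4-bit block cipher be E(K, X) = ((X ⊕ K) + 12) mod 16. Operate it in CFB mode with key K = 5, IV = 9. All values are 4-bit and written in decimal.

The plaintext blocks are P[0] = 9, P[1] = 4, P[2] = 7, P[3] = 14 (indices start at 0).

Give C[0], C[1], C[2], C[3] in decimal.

C[0] = 1, C[1] = 4, C[2] = 10, C[3] = 5

CFB encryption: C_i = P_i ⊕ E(K, C_{i−1}), with C_{−1} = IV.
C[0]: E(K, 9) = 8; 9 ⊕ 8 = 1.
C[1]: E(K, 1) = 0; 4 ⊕ 0 = 4.
C[2]: E(K, 4) = 13; 7 ⊕ 13 = 10.
C[3]: E(K, 10) = 11; 14 ⊕ 11 = 5.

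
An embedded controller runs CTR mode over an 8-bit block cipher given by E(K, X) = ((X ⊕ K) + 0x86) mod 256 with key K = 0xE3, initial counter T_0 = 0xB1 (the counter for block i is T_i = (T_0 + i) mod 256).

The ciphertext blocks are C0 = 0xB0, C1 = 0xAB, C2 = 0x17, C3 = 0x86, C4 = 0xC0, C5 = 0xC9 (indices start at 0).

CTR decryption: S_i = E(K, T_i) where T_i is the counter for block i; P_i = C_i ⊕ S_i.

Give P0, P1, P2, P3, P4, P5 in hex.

P0: T = 0xB1, S = E(K, T) = 0xD8; 0xB0 ⊕ 0xD8 = 0x68.
P1: T = 0xB2, S = E(K, T) = 0xD7; 0xAB ⊕ 0xD7 = 0x7C.
P2: T = 0xB3, S = E(K, T) = 0xD6; 0x17 ⊕ 0xD6 = 0xC1.
P3: T = 0xB4, S = E(K, T) = 0xDD; 0x86 ⊕ 0xDD = 0x5B.
P4: T = 0xB5, S = E(K, T) = 0xDC; 0xC0 ⊕ 0xDC = 0x1C.
P5: T = 0xB6, S = E(K, T) = 0xDB; 0xC9 ⊕ 0xDB = 0x12.

P0 = 0x68, P1 = 0x7C, P2 = 0xC1, P3 = 0x5B, P4 = 0x1C, P5 = 0x12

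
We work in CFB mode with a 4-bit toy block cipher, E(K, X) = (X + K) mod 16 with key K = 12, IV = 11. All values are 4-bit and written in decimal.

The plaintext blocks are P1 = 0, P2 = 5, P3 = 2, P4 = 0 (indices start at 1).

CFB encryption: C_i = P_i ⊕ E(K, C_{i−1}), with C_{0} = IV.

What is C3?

C3 = 0

C1: E(K, 11) = 7; 0 ⊕ 7 = 7.
C2: E(K, 7) = 3; 5 ⊕ 3 = 6.
C3: E(K, 6) = 2; 2 ⊕ 2 = 0.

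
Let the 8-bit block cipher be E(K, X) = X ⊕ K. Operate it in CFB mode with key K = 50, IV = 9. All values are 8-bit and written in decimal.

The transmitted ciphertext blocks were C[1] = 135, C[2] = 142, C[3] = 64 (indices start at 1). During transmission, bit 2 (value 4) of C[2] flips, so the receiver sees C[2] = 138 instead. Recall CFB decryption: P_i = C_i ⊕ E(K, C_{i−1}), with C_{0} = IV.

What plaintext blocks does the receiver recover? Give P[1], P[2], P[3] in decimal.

Only C[2] changed, to 138. In CFB, a change in C_i flips the same bit in P_i and garbles P_{i+1}. Decrypting the received ciphertext:
P[1]: E(K, 9) = 59; 135 ⊕ 59 = 188.
P[2]: E(K, 135) = 181; 138 ⊕ 181 = 63.
P[3]: E(K, 138) = 184; 64 ⊕ 184 = 248.
Blocks that differ from the original plaintext: P[2], P[3].

P[1] = 188, P[2] = 63, P[3] = 248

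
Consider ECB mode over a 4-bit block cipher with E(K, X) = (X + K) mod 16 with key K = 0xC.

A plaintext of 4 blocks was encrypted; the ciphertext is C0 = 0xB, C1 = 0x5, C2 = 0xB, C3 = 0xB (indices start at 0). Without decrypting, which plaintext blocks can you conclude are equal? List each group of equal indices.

P0 = P2 = P3

ECB encrypts each block independently with the same key, so equal ciphertext blocks imply equal plaintext blocks.
C0 = C2 = C3 = 0xB, so P0 = P2 = P3.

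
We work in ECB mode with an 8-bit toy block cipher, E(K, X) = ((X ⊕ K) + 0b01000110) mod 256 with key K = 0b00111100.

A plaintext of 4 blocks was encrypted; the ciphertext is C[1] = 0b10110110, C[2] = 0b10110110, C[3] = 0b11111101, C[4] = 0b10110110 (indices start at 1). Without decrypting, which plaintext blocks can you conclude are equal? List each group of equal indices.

P[1] = P[2] = P[4]

ECB encrypts each block independently with the same key, so equal ciphertext blocks imply equal plaintext blocks.
C[1] = C[2] = C[4] = 0b10110110, so P[1] = P[2] = P[4].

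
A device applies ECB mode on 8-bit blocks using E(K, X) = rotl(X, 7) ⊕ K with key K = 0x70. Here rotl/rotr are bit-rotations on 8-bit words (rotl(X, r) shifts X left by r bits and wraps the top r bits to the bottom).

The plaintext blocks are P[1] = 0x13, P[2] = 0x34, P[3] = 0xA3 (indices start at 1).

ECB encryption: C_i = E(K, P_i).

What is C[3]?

C[3] = 0xA1

C[3]: E(K, 0xA3) = 0xA1.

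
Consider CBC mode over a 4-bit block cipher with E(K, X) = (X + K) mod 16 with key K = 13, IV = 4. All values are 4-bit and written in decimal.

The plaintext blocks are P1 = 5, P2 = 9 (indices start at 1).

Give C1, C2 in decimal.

C1 = 14, C2 = 4

CBC encryption: C_i = E(K, P_i ⊕ C_{i−1}), with C_{0} = IV.
C1: P1 ⊕ 4 = 1; E(K, 1) = 14.
C2: P2 ⊕ 14 = 7; E(K, 7) = 4.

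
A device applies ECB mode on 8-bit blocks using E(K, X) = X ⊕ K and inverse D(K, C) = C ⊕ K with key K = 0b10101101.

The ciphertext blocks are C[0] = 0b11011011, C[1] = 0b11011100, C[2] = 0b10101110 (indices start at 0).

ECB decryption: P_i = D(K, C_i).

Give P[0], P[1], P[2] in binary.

P[0]: D(K, 0b11011011) = 0b01110110.
P[1]: D(K, 0b11011100) = 0b01110001.
P[2]: D(K, 0b10101110) = 0b00000011.

P[0] = 0b01110110, P[1] = 0b01110001, P[2] = 0b00000011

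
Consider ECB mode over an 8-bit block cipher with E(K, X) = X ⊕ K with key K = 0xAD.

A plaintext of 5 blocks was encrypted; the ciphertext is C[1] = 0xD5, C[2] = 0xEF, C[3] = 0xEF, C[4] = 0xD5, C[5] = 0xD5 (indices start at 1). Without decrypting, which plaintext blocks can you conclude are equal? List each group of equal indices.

ECB encrypts each block independently with the same key, so equal ciphertext blocks imply equal plaintext blocks.
C[1] = C[4] = C[5] = 0xD5, so P[1] = P[4] = P[5].
C[2] = C[3] = 0xEF, so P[2] = P[3].

P[1] = P[4] = P[5]; P[2] = P[3]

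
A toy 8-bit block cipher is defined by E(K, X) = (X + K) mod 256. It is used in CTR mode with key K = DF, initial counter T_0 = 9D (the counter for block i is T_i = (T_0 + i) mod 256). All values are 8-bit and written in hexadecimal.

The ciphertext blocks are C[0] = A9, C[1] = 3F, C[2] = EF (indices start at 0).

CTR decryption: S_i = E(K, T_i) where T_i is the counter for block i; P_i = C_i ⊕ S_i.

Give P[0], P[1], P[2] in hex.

P[0]: T = 9D, S = E(K, T) = 7C; A9 ⊕ 7C = D5.
P[1]: T = 9E, S = E(K, T) = 7D; 3F ⊕ 7D = 42.
P[2]: T = 9F, S = E(K, T) = 7E; EF ⊕ 7E = 91.

P[0] = D5, P[1] = 42, P[2] = 91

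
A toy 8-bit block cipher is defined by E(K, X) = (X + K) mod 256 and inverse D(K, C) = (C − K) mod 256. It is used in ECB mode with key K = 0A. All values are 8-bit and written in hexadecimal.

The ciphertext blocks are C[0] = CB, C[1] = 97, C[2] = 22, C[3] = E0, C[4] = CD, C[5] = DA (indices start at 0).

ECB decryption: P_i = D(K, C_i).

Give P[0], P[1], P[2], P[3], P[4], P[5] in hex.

P[0]: D(K, CB) = C1.
P[1]: D(K, 97) = 8D.
P[2]: D(K, 22) = 18.
P[3]: D(K, E0) = D6.
P[4]: D(K, CD) = C3.
P[5]: D(K, DA) = D0.

P[0] = C1, P[1] = 8D, P[2] = 18, P[3] = D6, P[4] = C3, P[5] = D0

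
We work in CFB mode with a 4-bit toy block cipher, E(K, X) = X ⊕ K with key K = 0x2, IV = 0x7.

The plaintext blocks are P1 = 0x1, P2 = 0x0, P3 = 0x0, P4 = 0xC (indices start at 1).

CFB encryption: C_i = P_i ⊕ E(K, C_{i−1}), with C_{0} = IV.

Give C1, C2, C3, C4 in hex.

C1: E(K, 0x7) = 0x5; 0x1 ⊕ 0x5 = 0x4.
C2: E(K, 0x4) = 0x6; 0x0 ⊕ 0x6 = 0x6.
C3: E(K, 0x6) = 0x4; 0x0 ⊕ 0x4 = 0x4.
C4: E(K, 0x4) = 0x6; 0xC ⊕ 0x6 = 0xA.

C1 = 0x4, C2 = 0x6, C3 = 0x4, C4 = 0xA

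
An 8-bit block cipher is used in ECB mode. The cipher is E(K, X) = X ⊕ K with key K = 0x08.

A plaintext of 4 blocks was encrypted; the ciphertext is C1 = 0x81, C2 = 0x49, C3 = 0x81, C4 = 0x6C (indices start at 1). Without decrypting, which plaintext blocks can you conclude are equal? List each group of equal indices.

ECB encrypts each block independently with the same key, so equal ciphertext blocks imply equal plaintext blocks.
C1 = C3 = 0x81, so P1 = P3.

P1 = P3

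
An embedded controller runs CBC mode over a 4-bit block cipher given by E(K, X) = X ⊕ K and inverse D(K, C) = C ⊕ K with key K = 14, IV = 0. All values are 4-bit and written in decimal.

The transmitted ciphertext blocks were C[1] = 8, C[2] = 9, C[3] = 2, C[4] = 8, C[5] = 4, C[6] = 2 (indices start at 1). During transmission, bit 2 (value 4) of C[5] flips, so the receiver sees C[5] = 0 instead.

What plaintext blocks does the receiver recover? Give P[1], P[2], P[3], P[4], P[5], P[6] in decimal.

CBC decryption: P_i = D(K, C_i) ⊕ C_{i−1}, with C_{0} = IV.
Only C[5] changed, to 0. In CBC, a change in C_i garbles P_i and flips the same bit in P_{i+1}. Decrypting the received ciphertext:
P[1]: D(K, 8) = 6; 6 ⊕ 0 = 6.
P[2]: D(K, 9) = 7; 7 ⊕ 8 = 15.
P[3]: D(K, 2) = 12; 12 ⊕ 9 = 5.
P[4]: D(K, 8) = 6; 6 ⊕ 2 = 4.
P[5]: D(K, 0) = 14; 14 ⊕ 8 = 6.
P[6]: D(K, 2) = 12; 12 ⊕ 0 = 12.
Blocks that differ from the original plaintext: P[5], P[6].

P[1] = 6, P[2] = 15, P[3] = 5, P[4] = 4, P[5] = 6, P[6] = 12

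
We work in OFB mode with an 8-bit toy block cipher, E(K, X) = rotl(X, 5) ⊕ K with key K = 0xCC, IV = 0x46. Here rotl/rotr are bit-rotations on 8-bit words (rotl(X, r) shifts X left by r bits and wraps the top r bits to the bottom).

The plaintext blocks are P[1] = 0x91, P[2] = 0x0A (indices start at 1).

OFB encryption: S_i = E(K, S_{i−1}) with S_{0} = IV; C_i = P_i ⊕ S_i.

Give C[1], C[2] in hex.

C[1]: S = E(K, 0x46) = 0x04; 0x91 ⊕ 0x04 = 0x95.
C[2]: S = E(K, 0x04) = 0x4C; 0x0A ⊕ 0x4C = 0x46.

C[1] = 0x95, C[2] = 0x46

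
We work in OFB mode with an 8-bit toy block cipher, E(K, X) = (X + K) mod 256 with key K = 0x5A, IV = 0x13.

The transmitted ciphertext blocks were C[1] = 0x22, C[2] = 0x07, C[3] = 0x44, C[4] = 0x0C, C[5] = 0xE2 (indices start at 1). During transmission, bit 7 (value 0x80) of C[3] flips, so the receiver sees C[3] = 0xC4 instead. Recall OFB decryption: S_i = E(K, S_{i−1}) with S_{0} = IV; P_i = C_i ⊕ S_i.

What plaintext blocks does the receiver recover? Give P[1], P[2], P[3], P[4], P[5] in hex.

Only C[3] changed, to 0xC4. In OFB, a change in C_i flips the same bit in P_i only; the keystream is unaffected. Decrypting the received ciphertext:
P[1]: S = E(K, 0x13) = 0x6D; 0x22 ⊕ 0x6D = 0x4F.
P[2]: S = E(K, 0x6D) = 0xC7; 0x07 ⊕ 0xC7 = 0xC0.
P[3]: S = E(K, 0xC7) = 0x21; 0xC4 ⊕ 0x21 = 0xE5.
P[4]: S = E(K, 0x21) = 0x7B; 0x0C ⊕ 0x7B = 0x77.
P[5]: S = E(K, 0x7B) = 0xD5; 0xE2 ⊕ 0xD5 = 0x37.
Blocks that differ from the original plaintext: P[3].

P[1] = 0x4F, P[2] = 0xC0, P[3] = 0xE5, P[4] = 0x77, P[5] = 0x37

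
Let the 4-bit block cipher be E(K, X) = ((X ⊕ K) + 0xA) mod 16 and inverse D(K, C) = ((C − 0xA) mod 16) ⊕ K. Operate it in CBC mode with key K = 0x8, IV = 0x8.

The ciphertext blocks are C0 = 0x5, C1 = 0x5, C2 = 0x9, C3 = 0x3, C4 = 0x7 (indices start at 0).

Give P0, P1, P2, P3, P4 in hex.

P0 = 0xB, P1 = 0x6, P2 = 0x2, P3 = 0x8, P4 = 0x6

CBC decryption: P_i = D(K, C_i) ⊕ C_{i−1}, with C_{−1} = IV.
P0: D(K, 0x5) = 0x3; 0x3 ⊕ 0x8 = 0xB.
P1: D(K, 0x5) = 0x3; 0x3 ⊕ 0x5 = 0x6.
P2: D(K, 0x9) = 0x7; 0x7 ⊕ 0x5 = 0x2.
P3: D(K, 0x3) = 0x1; 0x1 ⊕ 0x9 = 0x8.
P4: D(K, 0x7) = 0x5; 0x5 ⊕ 0x3 = 0x6.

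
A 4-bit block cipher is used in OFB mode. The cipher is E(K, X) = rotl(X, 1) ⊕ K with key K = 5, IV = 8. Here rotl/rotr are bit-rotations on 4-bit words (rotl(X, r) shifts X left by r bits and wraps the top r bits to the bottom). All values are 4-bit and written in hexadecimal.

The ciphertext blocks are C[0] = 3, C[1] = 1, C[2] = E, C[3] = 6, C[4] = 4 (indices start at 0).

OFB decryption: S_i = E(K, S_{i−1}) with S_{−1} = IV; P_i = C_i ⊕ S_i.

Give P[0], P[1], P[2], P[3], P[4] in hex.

P[0] = 7, P[1] = C, P[2] = 0, P[3] = E, P[4] = 0

P[0]: S = E(K, 8) = 4; 3 ⊕ 4 = 7.
P[1]: S = E(K, 4) = D; 1 ⊕ D = C.
P[2]: S = E(K, D) = E; E ⊕ E = 0.
P[3]: S = E(K, E) = 8; 6 ⊕ 8 = E.
P[4]: S = E(K, 8) = 4; 4 ⊕ 4 = 0.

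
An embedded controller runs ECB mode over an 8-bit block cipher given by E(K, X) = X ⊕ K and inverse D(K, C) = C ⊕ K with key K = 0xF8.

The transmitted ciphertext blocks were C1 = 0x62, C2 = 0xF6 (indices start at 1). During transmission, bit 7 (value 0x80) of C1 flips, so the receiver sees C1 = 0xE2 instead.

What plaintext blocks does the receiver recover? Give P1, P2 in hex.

ECB decryption: P_i = D(K, C_i).
Only C1 changed, to 0xE2. In ECB, a change in C_i affects only P_i. Decrypting the received ciphertext:
P1: D(K, 0xE2) = 0x1A.
P2: D(K, 0xF6) = 0x0E.
Blocks that differ from the original plaintext: P1.

P1 = 0x1A, P2 = 0x0E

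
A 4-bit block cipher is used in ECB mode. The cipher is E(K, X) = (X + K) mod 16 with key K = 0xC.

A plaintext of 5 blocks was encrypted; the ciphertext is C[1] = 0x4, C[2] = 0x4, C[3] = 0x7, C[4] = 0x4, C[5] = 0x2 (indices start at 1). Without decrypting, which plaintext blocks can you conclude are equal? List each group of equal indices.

P[1] = P[2] = P[4]

ECB encrypts each block independently with the same key, so equal ciphertext blocks imply equal plaintext blocks.
C[1] = C[2] = C[4] = 0x4, so P[1] = P[2] = P[4].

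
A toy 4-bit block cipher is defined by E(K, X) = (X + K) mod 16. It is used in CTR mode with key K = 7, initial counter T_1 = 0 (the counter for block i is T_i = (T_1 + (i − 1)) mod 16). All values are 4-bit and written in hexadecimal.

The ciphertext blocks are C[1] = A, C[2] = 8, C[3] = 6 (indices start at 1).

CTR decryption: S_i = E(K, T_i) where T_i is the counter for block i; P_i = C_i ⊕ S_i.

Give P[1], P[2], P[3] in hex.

P[1] = D, P[2] = 0, P[3] = F

P[1]: T = 0, S = E(K, T) = 7; A ⊕ 7 = D.
P[2]: T = 1, S = E(K, T) = 8; 8 ⊕ 8 = 0.
P[3]: T = 2, S = E(K, T) = 9; 6 ⊕ 9 = F.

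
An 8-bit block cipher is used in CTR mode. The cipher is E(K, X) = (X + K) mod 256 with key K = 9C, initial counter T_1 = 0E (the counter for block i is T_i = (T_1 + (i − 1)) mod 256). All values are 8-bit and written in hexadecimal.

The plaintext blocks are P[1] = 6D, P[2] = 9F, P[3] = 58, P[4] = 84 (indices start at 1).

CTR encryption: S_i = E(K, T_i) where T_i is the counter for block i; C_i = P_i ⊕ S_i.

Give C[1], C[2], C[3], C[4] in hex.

C[1] = C7, C[2] = 34, C[3] = F4, C[4] = 29

C[1]: T = 0E, S = E(K, T) = AA; 6D ⊕ AA = C7.
C[2]: T = 0F, S = E(K, T) = AB; 9F ⊕ AB = 34.
C[3]: T = 10, S = E(K, T) = AC; 58 ⊕ AC = F4.
C[4]: T = 11, S = E(K, T) = AD; 84 ⊕ AD = 29.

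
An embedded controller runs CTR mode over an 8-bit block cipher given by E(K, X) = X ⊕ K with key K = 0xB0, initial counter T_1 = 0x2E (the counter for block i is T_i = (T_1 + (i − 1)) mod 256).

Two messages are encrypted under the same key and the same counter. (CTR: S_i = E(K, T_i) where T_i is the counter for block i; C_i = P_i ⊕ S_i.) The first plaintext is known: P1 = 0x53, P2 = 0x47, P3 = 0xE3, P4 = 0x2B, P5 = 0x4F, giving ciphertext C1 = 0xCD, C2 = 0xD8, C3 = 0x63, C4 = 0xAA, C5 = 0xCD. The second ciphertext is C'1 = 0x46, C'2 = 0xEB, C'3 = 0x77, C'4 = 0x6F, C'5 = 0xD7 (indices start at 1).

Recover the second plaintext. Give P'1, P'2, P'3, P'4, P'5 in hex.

P'1 = 0xD8, P'2 = 0x74, P'3 = 0xF7, P'4 = 0xEE, P'5 = 0x55

In CTR with a reused counter, both messages share the same keystream S_i, so C_i ⊕ C'_i = P_i ⊕ P'_i and thus P'_i = P_i ⊕ C_i ⊕ C'_i.
P'1: 0x53 ⊕ 0xCD ⊕ 0x46 = 0xD8.
P'2: 0x47 ⊕ 0xD8 ⊕ 0xEB = 0x74.
P'3: 0xE3 ⊕ 0x63 ⊕ 0x77 = 0xF7.
P'4: 0x2B ⊕ 0xAA ⊕ 0x6F = 0xEE.
P'5: 0x4F ⊕ 0xCD ⊕ 0xD7 = 0x55.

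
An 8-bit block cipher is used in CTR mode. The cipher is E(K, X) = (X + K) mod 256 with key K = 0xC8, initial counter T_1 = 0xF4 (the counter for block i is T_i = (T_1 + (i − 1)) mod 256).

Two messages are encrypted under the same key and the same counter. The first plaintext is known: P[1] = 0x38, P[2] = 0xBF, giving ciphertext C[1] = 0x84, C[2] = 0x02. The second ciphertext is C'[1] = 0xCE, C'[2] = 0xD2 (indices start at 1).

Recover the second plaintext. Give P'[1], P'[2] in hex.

In CTR with a reused counter, both messages share the same keystream S_i, so C_i ⊕ C'_i = P_i ⊕ P'_i and thus P'_i = P_i ⊕ C_i ⊕ C'_i.
P'[1]: 0x38 ⊕ 0x84 ⊕ 0xCE = 0x72.
P'[2]: 0xBF ⊕ 0x02 ⊕ 0xD2 = 0x6F.

P'[1] = 0x72, P'[2] = 0x6F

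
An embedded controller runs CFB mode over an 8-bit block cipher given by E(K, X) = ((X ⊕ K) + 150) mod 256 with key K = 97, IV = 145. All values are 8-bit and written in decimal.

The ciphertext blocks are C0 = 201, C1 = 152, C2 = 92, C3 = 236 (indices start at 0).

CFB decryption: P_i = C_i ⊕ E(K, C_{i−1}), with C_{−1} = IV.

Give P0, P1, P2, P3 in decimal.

P0 = 79, P1 = 166, P2 = 211, P3 = 63

P0: E(K, 145) = 134; 201 ⊕ 134 = 79.
P1: E(K, 201) = 62; 152 ⊕ 62 = 166.
P2: E(K, 152) = 143; 92 ⊕ 143 = 211.
P3: E(K, 92) = 211; 236 ⊕ 211 = 63.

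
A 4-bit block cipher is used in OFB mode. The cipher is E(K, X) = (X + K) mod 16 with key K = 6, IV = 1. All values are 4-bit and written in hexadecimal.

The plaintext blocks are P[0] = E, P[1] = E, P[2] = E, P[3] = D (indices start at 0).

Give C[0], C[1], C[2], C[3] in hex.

C[0] = 9, C[1] = 3, C[2] = D, C[3] = 4

OFB encryption: S_i = E(K, S_{i−1}) with S_{−1} = IV; C_i = P_i ⊕ S_i.
C[0]: S = E(K, 1) = 7; E ⊕ 7 = 9.
C[1]: S = E(K, 7) = D; E ⊕ D = 3.
C[2]: S = E(K, D) = 3; E ⊕ 3 = D.
C[3]: S = E(K, 3) = 9; D ⊕ 9 = 4.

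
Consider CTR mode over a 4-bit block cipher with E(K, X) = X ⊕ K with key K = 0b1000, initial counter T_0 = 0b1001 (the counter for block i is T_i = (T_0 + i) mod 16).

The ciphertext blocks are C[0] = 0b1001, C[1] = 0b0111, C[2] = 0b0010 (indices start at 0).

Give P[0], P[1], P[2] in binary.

CTR decryption: S_i = E(K, T_i) where T_i is the counter for block i; P_i = C_i ⊕ S_i.
P[0]: T = 0b1001, S = E(K, T) = 0b0001; 0b1001 ⊕ 0b0001 = 0b1000.
P[1]: T = 0b1010, S = E(K, T) = 0b0010; 0b0111 ⊕ 0b0010 = 0b0101.
P[2]: T = 0b1011, S = E(K, T) = 0b0011; 0b0010 ⊕ 0b0011 = 0b0001.

P[0] = 0b1000, P[1] = 0b0101, P[2] = 0b0001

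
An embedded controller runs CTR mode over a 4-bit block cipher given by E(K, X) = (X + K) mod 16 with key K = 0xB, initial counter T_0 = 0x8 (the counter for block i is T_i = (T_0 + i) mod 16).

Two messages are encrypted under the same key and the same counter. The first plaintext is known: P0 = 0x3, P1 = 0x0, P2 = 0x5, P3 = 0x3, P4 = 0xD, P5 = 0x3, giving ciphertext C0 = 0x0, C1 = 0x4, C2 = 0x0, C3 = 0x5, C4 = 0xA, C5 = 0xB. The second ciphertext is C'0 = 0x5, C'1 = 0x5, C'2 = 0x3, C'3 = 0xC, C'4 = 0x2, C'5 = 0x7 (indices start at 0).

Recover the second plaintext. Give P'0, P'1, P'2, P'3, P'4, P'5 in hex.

In CTR with a reused counter, both messages share the same keystream S_i, so C_i ⊕ C'_i = P_i ⊕ P'_i and thus P'_i = P_i ⊕ C_i ⊕ C'_i.
P'0: 0x3 ⊕ 0x0 ⊕ 0x5 = 0x6.
P'1: 0x0 ⊕ 0x4 ⊕ 0x5 = 0x1.
P'2: 0x5 ⊕ 0x0 ⊕ 0x3 = 0x6.
P'3: 0x3 ⊕ 0x5 ⊕ 0xC = 0xA.
P'4: 0xD ⊕ 0xA ⊕ 0x2 = 0x5.
P'5: 0x3 ⊕ 0xB ⊕ 0x7 = 0xF.

P'0 = 0x6, P'1 = 0x1, P'2 = 0x6, P'3 = 0xA, P'4 = 0x5, P'5 = 0xF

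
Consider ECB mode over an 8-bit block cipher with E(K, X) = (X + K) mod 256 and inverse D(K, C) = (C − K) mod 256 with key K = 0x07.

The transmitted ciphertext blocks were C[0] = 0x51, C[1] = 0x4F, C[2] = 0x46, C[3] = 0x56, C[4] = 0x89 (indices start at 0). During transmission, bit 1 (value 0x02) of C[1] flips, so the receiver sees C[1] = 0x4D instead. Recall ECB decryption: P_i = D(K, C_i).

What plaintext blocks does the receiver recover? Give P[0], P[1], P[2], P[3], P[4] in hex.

P[0] = 0x4A, P[1] = 0x46, P[2] = 0x3F, P[3] = 0x4F, P[4] = 0x82

Only C[1] changed, to 0x4D. In ECB, a change in C_i affects only P_i. Decrypting the received ciphertext:
P[0]: D(K, 0x51) = 0x4A.
P[1]: D(K, 0x4D) = 0x46.
P[2]: D(K, 0x46) = 0x3F.
P[3]: D(K, 0x56) = 0x4F.
P[4]: D(K, 0x89) = 0x82.
Blocks that differ from the original plaintext: P[1].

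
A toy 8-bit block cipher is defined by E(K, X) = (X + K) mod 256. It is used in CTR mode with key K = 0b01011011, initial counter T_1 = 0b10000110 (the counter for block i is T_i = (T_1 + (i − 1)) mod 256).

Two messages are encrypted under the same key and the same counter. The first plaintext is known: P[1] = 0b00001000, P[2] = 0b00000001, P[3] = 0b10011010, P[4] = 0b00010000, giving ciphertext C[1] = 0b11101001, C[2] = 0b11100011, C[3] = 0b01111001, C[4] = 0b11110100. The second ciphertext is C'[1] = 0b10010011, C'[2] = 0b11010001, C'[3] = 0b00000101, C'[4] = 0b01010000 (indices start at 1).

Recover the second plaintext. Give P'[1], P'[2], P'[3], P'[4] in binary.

P'[1] = 0b01110010, P'[2] = 0b00110011, P'[3] = 0b11100110, P'[4] = 0b10110100

In CTR with a reused counter, both messages share the same keystream S_i, so C_i ⊕ C'_i = P_i ⊕ P'_i and thus P'_i = P_i ⊕ C_i ⊕ C'_i.
P'[1]: 0b00001000 ⊕ 0b11101001 ⊕ 0b10010011 = 0b01110010.
P'[2]: 0b00000001 ⊕ 0b11100011 ⊕ 0b11010001 = 0b00110011.
P'[3]: 0b10011010 ⊕ 0b01111001 ⊕ 0b00000101 = 0b11100110.
P'[4]: 0b00010000 ⊕ 0b11110100 ⊕ 0b01010000 = 0b10110100.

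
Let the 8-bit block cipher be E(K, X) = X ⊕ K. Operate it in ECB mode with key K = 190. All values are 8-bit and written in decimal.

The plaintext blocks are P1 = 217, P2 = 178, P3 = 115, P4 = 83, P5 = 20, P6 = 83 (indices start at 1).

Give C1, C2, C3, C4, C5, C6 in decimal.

ECB encryption: C_i = E(K, P_i).
C1: E(K, 217) = 103.
C2: E(K, 178) = 12.
C3: E(K, 115) = 205.
C4: E(K, 83) = 237.
C5: E(K, 20) = 170.
C6: E(K, 83) = 237.

C1 = 103, C2 = 12, C3 = 205, C4 = 237, C5 = 170, C6 = 237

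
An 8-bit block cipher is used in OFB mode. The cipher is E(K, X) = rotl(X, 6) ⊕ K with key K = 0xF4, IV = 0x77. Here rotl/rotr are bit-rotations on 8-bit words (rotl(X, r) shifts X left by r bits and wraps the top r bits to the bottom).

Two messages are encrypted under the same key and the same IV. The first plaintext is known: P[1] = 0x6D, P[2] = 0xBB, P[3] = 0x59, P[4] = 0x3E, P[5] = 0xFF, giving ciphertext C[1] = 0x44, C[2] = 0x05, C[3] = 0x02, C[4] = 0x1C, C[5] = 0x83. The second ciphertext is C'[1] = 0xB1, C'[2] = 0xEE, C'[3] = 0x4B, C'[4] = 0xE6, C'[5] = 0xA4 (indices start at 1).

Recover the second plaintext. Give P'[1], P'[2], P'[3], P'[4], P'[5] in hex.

In OFB with a reused IV, both messages share the same keystream S_i, so C_i ⊕ C'_i = P_i ⊕ P'_i and thus P'_i = P_i ⊕ C_i ⊕ C'_i.
P'[1]: 0x6D ⊕ 0x44 ⊕ 0xB1 = 0x98.
P'[2]: 0xBB ⊕ 0x05 ⊕ 0xEE = 0x50.
P'[3]: 0x59 ⊕ 0x02 ⊕ 0x4B = 0x10.
P'[4]: 0x3E ⊕ 0x1C ⊕ 0xE6 = 0xC4.
P'[5]: 0xFF ⊕ 0x83 ⊕ 0xA4 = 0xD8.

P'[1] = 0x98, P'[2] = 0x50, P'[3] = 0x10, P'[4] = 0xC4, P'[5] = 0xD8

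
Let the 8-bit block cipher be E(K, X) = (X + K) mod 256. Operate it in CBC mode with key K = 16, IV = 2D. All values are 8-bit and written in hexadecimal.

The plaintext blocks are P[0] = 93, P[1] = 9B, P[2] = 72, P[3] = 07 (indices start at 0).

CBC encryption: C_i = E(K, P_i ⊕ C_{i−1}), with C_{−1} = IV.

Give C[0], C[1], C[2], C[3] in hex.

C[0] = D4, C[1] = 65, C[2] = 2D, C[3] = 40

C[0]: P[0] ⊕ 2D = BE; E(K, BE) = D4.
C[1]: P[1] ⊕ D4 = 4F; E(K, 4F) = 65.
C[2]: P[2] ⊕ 65 = 17; E(K, 17) = 2D.
C[3]: P[3] ⊕ 2D = 2A; E(K, 2A) = 40.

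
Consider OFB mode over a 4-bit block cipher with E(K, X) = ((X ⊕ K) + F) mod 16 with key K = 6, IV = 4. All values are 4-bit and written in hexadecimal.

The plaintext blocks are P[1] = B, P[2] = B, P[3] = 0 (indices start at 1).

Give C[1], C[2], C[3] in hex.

OFB encryption: S_i = E(K, S_{i−1}) with S_{0} = IV; C_i = P_i ⊕ S_i.
C[1]: S = E(K, 4) = 1; B ⊕ 1 = A.
C[2]: S = E(K, 1) = 6; B ⊕ 6 = D.
C[3]: S = E(K, 6) = F; 0 ⊕ F = F.

C[1] = A, C[2] = D, C[3] = F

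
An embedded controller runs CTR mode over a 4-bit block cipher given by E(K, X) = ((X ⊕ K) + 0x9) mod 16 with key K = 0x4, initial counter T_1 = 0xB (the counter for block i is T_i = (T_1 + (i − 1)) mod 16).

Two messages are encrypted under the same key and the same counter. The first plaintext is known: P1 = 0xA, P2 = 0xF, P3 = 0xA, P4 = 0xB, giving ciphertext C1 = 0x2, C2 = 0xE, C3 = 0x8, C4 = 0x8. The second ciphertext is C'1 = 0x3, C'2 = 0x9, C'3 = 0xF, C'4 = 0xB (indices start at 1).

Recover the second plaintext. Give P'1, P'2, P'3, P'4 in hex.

P'1 = 0xB, P'2 = 0x8, P'3 = 0xD, P'4 = 0x8

In CTR with a reused counter, both messages share the same keystream S_i, so C_i ⊕ C'_i = P_i ⊕ P'_i and thus P'_i = P_i ⊕ C_i ⊕ C'_i.
P'1: 0xA ⊕ 0x2 ⊕ 0x3 = 0xB.
P'2: 0xF ⊕ 0xE ⊕ 0x9 = 0x8.
P'3: 0xA ⊕ 0x8 ⊕ 0xF = 0xD.
P'4: 0xB ⊕ 0x8 ⊕ 0xB = 0x8.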